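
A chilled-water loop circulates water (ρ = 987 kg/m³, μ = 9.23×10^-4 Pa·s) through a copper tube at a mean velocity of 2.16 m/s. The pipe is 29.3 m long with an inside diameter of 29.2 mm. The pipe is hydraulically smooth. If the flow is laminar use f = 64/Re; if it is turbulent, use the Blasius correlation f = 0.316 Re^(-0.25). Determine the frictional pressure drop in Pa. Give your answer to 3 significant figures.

ΔP ≈ 45300 Pa

Reynolds number Re = ρVD/μ = 987 · 2.16 · 0.0292 / 0.000923 = 6.745e+04.
Re > 4000 → turbulent. Smooth-pipe (Blasius): f = 0.316 Re^(-0.25) = 0.316/(6.745e+04)^0.25 = 0.01961.
Darcy-Weisbach: ΔP = f(L/D)(ρV²/2) = 0.01961·(29.3/0.0292)·(987·2.16²/2) = 0.01961·1003·2302 = 4.53e+04 Pa.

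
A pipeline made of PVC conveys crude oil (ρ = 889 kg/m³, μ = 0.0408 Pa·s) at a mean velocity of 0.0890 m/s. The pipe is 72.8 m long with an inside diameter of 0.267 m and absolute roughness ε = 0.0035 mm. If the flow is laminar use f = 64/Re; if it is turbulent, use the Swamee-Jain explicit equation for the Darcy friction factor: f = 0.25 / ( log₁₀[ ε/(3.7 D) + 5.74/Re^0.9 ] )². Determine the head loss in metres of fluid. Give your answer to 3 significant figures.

Reynolds number Re = ρVD/μ = 889 · 0.089 · 0.267 / 0.0408 = 517.8.
Re < 2300 → laminar flow, so f = 64/Re = 64/517.8 = 0.1236 (the turbulent correlation is not needed).
Darcy-Weisbach: ΔP = f(L/D)(ρV²/2) = 0.1236·(72.8/0.267)·(889·0.089²/2) = 0.1236·272.7·3.521 = 118.7 Pa.
Head loss h_f = ΔP/(ρg) = 118.7/(889·9.81) = 0.0136 m.

h_f ≈ 0.0136 m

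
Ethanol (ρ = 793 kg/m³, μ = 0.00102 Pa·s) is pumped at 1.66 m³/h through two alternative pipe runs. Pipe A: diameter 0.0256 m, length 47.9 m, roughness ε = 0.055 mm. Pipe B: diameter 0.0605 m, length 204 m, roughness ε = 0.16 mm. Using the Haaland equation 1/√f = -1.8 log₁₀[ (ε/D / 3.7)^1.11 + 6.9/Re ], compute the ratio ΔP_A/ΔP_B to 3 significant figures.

ΔP_A/ΔP_B ≈ 14.4

Pipe A: V = Q/A = 0.0004611/0.0005147 = 0.8959 m/s; Re = 1.783e+04; ε/D = 0.00215; Haaland → f = 0.03029; ΔP_A = f(L/D)(ρV²/2) = 1.804e+04 Pa.
Pipe B: V = Q/A = 0.0004611/0.002875 = 0.1604 m/s; Re = 7545; ε/D = 0.00264; Haaland → f = 0.0365; ΔP_B = f(L/D)(ρV²/2) = 1256 Pa.
ΔP_A/ΔP_B = 1.804e+04/1256 = 14.4.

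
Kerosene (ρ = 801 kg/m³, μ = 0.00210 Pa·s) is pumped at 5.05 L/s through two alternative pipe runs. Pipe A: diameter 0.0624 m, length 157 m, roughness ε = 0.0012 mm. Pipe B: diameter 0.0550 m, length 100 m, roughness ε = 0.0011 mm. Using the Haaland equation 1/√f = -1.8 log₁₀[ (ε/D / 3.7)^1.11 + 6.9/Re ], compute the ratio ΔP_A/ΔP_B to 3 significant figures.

ΔP_A/ΔP_B ≈ 0.860

Pipe A: V = Q/A = 0.00505/0.003058 = 1.651 m/s; Re = 3.93e+04; ε/D = 1.92e-05; Haaland → f = 0.02192; ΔP_A = f(L/D)(ρV²/2) = 6.024e+04 Pa.
Pipe B: V = Q/A = 0.00505/0.002376 = 2.126 m/s; Re = 4.459e+04; ε/D = 2e-05; Haaland → f = 0.0213; ΔP_B = f(L/D)(ρV²/2) = 7.008e+04 Pa.
ΔP_A/ΔP_B = 6.024e+04/7.008e+04 = 0.860.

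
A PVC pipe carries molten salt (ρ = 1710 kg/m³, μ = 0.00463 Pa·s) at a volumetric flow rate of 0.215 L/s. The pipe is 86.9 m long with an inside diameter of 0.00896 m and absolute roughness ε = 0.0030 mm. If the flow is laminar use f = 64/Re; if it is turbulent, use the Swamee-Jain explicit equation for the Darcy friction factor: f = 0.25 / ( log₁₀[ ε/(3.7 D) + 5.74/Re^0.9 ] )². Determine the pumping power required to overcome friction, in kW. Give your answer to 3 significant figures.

P ≈ 0.634 kW

Q = 0.215 L/s = 0.215/1000 = 0.000215 m³/s.
Cross-sectional area A = πD²/4 = π(0.00896)²/4 = 6.305e-05 m²; mean velocity V = Q/A = 0.000215/6.305e-05 = 3.41 m/s.
Reynolds number Re = ρVD/μ = 1710 · 3.41 · 0.00896 / 0.00463 = 1.128e+04.
Re > 4000 → turbulent. Relative roughness ε/D = 3e-06/0.00896 = 0.000335. Swamee-Jain: f = 0.25/(log₁₀[0.000335/3.7 + 5.74/1.128e+04^0.9])² = 0.25/(log₁₀[9.05e-05 + 0.00129])² = 0.25/(-2.859)² = 0.03059.
Darcy-Weisbach: ΔP = f(L/D)(ρV²/2) = 0.03059·(86.9/0.00896)·(1710·3.41²/2) = 0.03059·9699·9941 = 2.949e+06 Pa.
Pumping power P = QΔP = 0.000215·2.949e+06 = 634.0 W = 0.634 kW.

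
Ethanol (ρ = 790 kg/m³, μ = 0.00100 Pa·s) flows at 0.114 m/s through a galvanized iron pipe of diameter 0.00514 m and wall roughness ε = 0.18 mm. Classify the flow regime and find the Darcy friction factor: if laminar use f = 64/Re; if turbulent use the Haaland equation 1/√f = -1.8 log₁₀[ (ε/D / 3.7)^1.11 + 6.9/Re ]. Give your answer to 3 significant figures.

f ≈ 0.138

Re = ρVD/μ = 790·0.114·0.00514/0.001 = 462.9.
Re < 2300 → laminar, so f = 64/Re = 0.1383 (roughness is irrelevant in laminar flow).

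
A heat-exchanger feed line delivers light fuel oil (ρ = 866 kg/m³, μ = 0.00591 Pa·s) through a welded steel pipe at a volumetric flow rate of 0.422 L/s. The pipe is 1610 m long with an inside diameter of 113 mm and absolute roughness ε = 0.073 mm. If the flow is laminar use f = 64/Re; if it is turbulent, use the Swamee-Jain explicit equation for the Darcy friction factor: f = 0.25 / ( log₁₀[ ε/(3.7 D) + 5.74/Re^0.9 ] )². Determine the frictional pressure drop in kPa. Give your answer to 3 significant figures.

ΔP ≈ 1.00 kPa

Q = 0.422 L/s = 0.422/1000 = 0.000422 m³/s.
Cross-sectional area A = πD²/4 = π(0.113)²/4 = 0.01003 m²; mean velocity V = Q/A = 0.000422/0.01003 = 0.04208 m/s.
Reynolds number Re = ρVD/μ = 866 · 0.04208 · 0.113 / 0.00591 = 696.7.
Re < 2300 → laminar flow, so f = 64/Re = 64/696.7 = 0.09186 (the turbulent correlation is not needed).
Darcy-Weisbach: ΔP = f(L/D)(ρV²/2) = 0.09186·(1610/0.113)·(866·0.04208²/2) = 0.09186·1.425e+04·0.7667 = 1003 Pa.
ΔP = 1003 Pa = 1.00 kPa.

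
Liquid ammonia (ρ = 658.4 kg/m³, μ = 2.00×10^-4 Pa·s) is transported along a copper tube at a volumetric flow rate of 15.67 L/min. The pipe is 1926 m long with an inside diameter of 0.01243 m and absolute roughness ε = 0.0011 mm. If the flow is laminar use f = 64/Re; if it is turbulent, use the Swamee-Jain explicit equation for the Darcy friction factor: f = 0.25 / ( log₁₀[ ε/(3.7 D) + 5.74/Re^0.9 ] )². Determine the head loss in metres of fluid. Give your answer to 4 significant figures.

h_f ≈ 689.0 m

Q = 15.67 L/min = 15.67/60000 = 0.0002612 m³/s.
Cross-sectional area A = πD²/4 = π(0.01243)²/4 = 0.0001213 m²; mean velocity V = Q/A = 0.0002612/0.0001213 = 2.152 m/s.
Reynolds number Re = ρVD/μ = 658.4 · 2.152 · 0.01243 / 0.0002 = 8.807e+04.
Re > 4000 → turbulent. Relative roughness ε/D = 1.1e-06/0.01243 = 8.85e-05. Swamee-Jain: f = 0.25/(log₁₀[8.85e-05/3.7 + 5.74/8.807e+04^0.9])² = 0.25/(log₁₀[2.39e-05 + 0.000204])² = 0.25/(-3.643)² = 0.01884.
Darcy-Weisbach: ΔP = f(L/D)(ρV²/2) = 0.01884·(1926/0.01243)·(658.4·2.152²/2) = 0.01884·1.549e+05·1525 = 4.45e+06 Pa.
Head loss h_f = ΔP/(ρg) = 4.45e+06/(658.4·9.81) = 689.0 m.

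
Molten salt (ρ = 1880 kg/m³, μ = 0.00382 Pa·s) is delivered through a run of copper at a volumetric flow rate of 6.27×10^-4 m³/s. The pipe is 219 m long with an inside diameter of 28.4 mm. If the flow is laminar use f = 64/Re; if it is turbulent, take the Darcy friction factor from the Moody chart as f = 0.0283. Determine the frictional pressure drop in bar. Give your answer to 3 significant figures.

Cross-sectional area A = πD²/4 = π(0.0284)²/4 = 0.0006335 m²; mean velocity V = Q/A = 0.000627/0.0006335 = 0.9898 m/s.
Reynolds number Re = ρVD/μ = 1880 · 0.9898 · 0.0284 / 0.00382 = 1.383e+04.
Re > 4000 → turbulent; use the Moody-chart value f = 0.0283.
Darcy-Weisbach: ΔP = f(L/D)(ρV²/2) = 0.0283·(219/0.0284)·(1880·0.9898²/2) = 0.0283·7711·920.9 = 2.01e+05 Pa.
ΔP = 2.01e+05 Pa = 2.01 bar.

ΔP ≈ 2.01 bar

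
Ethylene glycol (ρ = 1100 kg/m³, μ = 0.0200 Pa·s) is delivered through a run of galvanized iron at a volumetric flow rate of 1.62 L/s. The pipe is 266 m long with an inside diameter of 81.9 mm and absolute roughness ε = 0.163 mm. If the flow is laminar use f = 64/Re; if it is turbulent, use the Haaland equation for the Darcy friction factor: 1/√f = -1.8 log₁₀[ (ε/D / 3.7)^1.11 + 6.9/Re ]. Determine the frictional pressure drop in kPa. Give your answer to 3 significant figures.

ΔP ≈ 7.80 kPa

Q = 1.62 L/s = 1.62/1000 = 0.00162 m³/s.
Cross-sectional area A = πD²/4 = π(0.0819)²/4 = 0.005268 m²; mean velocity V = Q/A = 0.00162/0.005268 = 0.3075 m/s.
Reynolds number Re = ρVD/μ = 1100 · 0.3075 · 0.0819 / 0.02 = 1385.
Re < 2300 → laminar flow, so f = 64/Re = 64/1385 = 0.0462 (the turbulent correlation is not needed).
Darcy-Weisbach: ΔP = f(L/D)(ρV²/2) = 0.0462·(266/0.0819)·(1100·0.3075²/2) = 0.0462·3248·52.01 = 7805 Pa.
ΔP = 7805 Pa = 7.80 kPa.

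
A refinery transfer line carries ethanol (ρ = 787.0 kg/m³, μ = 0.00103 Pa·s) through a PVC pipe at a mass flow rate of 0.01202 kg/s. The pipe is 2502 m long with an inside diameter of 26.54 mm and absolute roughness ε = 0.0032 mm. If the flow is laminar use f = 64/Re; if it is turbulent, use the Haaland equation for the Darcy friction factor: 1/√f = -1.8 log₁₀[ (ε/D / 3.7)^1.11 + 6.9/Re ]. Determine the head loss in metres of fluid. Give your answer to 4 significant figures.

h_f ≈ 0.4187 m

A = πD²/4 = π(0.02654)²/4 = 0.0005532 m²; mean velocity V = ṁ/(ρA) = 0.01202/(787 · 0.0005532) = 0.02761 m/s.
Reynolds number Re = ρVD/μ = 787 · 0.02761 · 0.02654 / 0.00103 = 559.9.
Re < 2300 → laminar flow, so f = 64/Re = 64/559.9 = 0.1143 (the turbulent correlation is not needed).
Darcy-Weisbach: ΔP = f(L/D)(ρV²/2) = 0.1143·(2502/0.02654)·(787·0.02761²/2) = 0.1143·9.427e+04·0.2999 = 3232 Pa.
Head loss h_f = ΔP/(ρg) = 3232/(787·9.81) = 0.4187 m.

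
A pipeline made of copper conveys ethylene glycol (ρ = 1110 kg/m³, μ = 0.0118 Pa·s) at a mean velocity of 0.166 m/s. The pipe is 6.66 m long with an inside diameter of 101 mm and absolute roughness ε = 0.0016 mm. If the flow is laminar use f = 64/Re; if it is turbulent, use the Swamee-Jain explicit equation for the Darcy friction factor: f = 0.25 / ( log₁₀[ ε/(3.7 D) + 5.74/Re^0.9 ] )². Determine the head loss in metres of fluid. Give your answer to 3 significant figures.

Reynolds number Re = ρVD/μ = 1110 · 0.166 · 0.101 / 0.0118 = 1577.
Re < 2300 → laminar flow, so f = 64/Re = 64/1577 = 0.04058 (the turbulent correlation is not needed).
Darcy-Weisbach: ΔP = f(L/D)(ρV²/2) = 0.04058·(6.66/0.101)·(1110·0.166²/2) = 0.04058·65.94·15.29 = 40.92 Pa.
Head loss h_f = ΔP/(ρg) = 40.92/(1110·9.81) = 0.00376 m.

h_f ≈ 0.00376 m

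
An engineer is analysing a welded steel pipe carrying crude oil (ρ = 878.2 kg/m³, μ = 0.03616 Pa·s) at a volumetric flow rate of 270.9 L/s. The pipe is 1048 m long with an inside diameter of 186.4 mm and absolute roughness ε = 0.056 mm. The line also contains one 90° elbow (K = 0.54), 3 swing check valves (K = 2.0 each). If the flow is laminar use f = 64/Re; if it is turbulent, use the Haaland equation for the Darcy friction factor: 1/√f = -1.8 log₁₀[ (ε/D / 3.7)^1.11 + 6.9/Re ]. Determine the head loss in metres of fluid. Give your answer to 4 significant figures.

h_f ≈ 656.3 m

Q = 270.9 L/s = 270.9/1000 = 0.2709 m³/s.
Cross-sectional area A = πD²/4 = π(0.1864)²/4 = 0.02729 m²; mean velocity V = Q/A = 0.2709/0.02729 = 9.927 m/s.
Reynolds number Re = ρVD/μ = 878.2 · 9.927 · 0.1864 / 0.0362 = 4.494e+04.
Re > 4000 → turbulent. Relative roughness ε/D = 5.6e-05/0.1864 = 0.0003. Haaland: 1/√f = -1.8 log₁₀[(0.0003/3.7)^1.11 + 6.9/4.494e+04] = -1.8 log₁₀[2.88e-05 + 0.000154] = 6.73, so f = 0.02208.
Total minor-loss coefficient ΣK = 1·0.54 + 3·2 = 6.54.
ΔP = [f·L/D + ΣK]·(ρV²/2) = [0.02208·1048/0.1864 + 6.54]·(878.2·9.927²/2) = [124.1 + 6.54]·4.327e+04 = 5.654e+06 Pa.
Head loss h_f = ΔP/(ρg) = 5.654e+06/(878.2·9.81) = 656.3 m.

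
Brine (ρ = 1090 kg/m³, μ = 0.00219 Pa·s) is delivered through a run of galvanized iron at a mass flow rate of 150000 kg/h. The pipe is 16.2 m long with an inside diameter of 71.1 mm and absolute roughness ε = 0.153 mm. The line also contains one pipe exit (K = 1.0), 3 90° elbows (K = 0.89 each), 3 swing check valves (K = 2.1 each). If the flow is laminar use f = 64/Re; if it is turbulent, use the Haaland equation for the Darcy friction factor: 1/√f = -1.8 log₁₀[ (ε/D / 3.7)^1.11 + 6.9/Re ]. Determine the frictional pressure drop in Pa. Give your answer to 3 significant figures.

ṁ = 150000 kg/h = 150000/3600 = 41.67 kg/s.
A = πD²/4 = π(0.0711)²/4 = 0.00397 m²; mean velocity V = ṁ/(ρA) = 41.67/(1090 · 0.00397) = 9.628 m/s.
Reynolds number Re = ρVD/μ = 1090 · 9.628 · 0.0711 / 0.00219 = 3.407e+05.
Re > 4000 → turbulent. Relative roughness ε/D = 0.000153/0.0711 = 0.00215. Haaland: 1/√f = -1.8 log₁₀[(0.00215/3.7)^1.11 + 6.9/3.407e+05] = -1.8 log₁₀[0.000256 + 2.03e-05] = 6.405, so f = 0.02438.
Total minor-loss coefficient ΣK = 1·1 + 3·0.89 + 3·2.1 = 9.97.
ΔP = [f·L/D + ΣK]·(ρV²/2) = [0.02438·16.2/0.0711 + 9.97]·(1090·9.628²/2) = [5.554 + 9.97]·5.052e+04 = 7.843e+05 Pa.

ΔP ≈ 784000 Pa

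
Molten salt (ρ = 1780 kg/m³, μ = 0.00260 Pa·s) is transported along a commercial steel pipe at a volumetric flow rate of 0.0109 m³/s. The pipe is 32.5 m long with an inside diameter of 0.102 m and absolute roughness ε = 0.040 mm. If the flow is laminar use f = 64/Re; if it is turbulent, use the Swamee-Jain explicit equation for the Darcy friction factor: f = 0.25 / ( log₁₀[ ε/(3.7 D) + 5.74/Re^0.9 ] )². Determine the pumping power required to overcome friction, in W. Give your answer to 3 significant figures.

Cross-sectional area A = πD²/4 = π(0.102)²/4 = 0.008171 m²; mean velocity V = Q/A = 0.0109/0.008171 = 1.334 m/s.
Reynolds number Re = ρVD/μ = 1780 · 1.334 · 0.102 / 0.0026 = 9.315e+04.
Re > 4000 → turbulent. Relative roughness ε/D = 4e-05/0.102 = 0.000392. Swamee-Jain: f = 0.25/(log₁₀[0.000392/3.7 + 5.74/9.315e+04^0.9])² = 0.25/(log₁₀[0.000106 + 0.000193])² = 0.25/(-3.524)² = 0.02014.
Darcy-Weisbach: ΔP = f(L/D)(ρV²/2) = 0.02014·(32.5/0.102)·(1780·1.334²/2) = 0.02014·318.6·1584 = 1.016e+04 Pa.
Pumping power P = QΔP = 0.0109·1.016e+04 = 110.7 W = 111 W.

P ≈ 111 W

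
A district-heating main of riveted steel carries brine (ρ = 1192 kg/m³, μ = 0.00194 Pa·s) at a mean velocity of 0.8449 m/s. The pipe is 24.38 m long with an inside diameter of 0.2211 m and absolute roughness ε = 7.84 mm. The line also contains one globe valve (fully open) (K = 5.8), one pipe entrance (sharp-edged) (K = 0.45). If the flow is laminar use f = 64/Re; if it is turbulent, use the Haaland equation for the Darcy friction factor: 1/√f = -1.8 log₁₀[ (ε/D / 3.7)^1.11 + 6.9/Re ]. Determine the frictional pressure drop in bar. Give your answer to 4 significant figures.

ΔP ≈ 0.05555 bar

Reynolds number Re = ρVD/μ = 1192 · 0.8449 · 0.2211 / 0.00194 = 1.148e+05.
Re > 4000 → turbulent. Relative roughness ε/D = 0.00784/0.2211 = 0.0355. Haaland: 1/√f = -1.8 log₁₀[(0.0355/3.7)^1.11 + 6.9/1.148e+05] = -1.8 log₁₀[0.00575 + 6.01e-05] = 4.025, so f = 0.06173.
Total minor-loss coefficient ΣK = 1·5.8 + 1·0.45 = 6.25.
ΔP = [f·L/D + ΣK]·(ρV²/2) = [0.06173·24.38/0.2211 + 6.25]·(1192·0.8449²/2) = [6.807 + 6.25]·425.5 = 5555 Pa.
ΔP = 5555 Pa = 0.05555 bar.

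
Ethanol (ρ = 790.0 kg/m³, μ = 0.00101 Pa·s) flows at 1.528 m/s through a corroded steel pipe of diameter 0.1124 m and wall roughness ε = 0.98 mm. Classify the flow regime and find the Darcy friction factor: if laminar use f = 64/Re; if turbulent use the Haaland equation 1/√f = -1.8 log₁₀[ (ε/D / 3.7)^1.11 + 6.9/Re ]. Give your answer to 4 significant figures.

Re = ρVD/μ = 790·1.528·0.1124/0.00101 = 1.343e+05.
Re > 4000 → turbulent. ε/D = 0.00098/0.1124 = 0.00872; Haaland: 1/√f = -1.8 log₁₀[0.00121 + 5.14e-05] = 5.218, so f = 0.03673.

f ≈ 0.03673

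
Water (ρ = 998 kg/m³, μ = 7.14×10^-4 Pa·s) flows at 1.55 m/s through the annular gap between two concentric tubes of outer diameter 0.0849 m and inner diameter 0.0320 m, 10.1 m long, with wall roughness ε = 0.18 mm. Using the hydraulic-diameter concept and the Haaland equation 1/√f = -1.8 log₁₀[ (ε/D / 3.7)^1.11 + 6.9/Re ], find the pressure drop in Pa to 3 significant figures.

Hydraulic diameter D_h = 4A/P = D_o - D_i = 0.0849 - 0.032 = 0.0529 m.
Re = ρVD_h/μ = 998·1.55·0.0529/0.000714 = 1.146e+05.
ε/D_h = 0.00018/0.0529 = 0.0034; Haaland gives 1/√f = -1.8 log₁₀[0.000426+6.02e-05] = 5.963, so f = 0.02812.
ΔP = f(L/D_h)(ρV²/2) = 0.02812·10.1/0.0529·1199 = 6436 Pa.

ΔP ≈ 6440 Pa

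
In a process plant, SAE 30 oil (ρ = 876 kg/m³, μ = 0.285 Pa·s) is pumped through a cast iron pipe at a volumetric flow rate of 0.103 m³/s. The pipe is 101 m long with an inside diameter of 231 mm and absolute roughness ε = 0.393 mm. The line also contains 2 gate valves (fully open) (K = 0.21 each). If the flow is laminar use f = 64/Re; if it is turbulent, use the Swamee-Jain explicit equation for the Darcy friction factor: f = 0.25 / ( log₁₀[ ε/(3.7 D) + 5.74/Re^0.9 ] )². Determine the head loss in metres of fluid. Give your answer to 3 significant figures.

Cross-sectional area A = πD²/4 = π(0.231)²/4 = 0.04191 m²; mean velocity V = Q/A = 0.103/0.04191 = 2.458 m/s.
Reynolds number Re = ρVD/μ = 876 · 2.458 · 0.231 / 0.285 = 1745.
Re < 2300 → laminar flow, so f = 64/Re = 64/1745 = 0.03668 (the turbulent correlation is not needed).
Total minor-loss coefficient ΣK = 2·0.21 = 0.42.
ΔP = [f·L/D + ΣK]·(ρV²/2) = [0.03668·101/0.231 + 0.42]·(876·2.458²/2) = [16.04 + 0.42]·2646 = 4.354e+04 Pa.
Head loss h_f = ΔP/(ρg) = 4.354e+04/(876·9.81) = 5.07 m.

h_f ≈ 5.07 m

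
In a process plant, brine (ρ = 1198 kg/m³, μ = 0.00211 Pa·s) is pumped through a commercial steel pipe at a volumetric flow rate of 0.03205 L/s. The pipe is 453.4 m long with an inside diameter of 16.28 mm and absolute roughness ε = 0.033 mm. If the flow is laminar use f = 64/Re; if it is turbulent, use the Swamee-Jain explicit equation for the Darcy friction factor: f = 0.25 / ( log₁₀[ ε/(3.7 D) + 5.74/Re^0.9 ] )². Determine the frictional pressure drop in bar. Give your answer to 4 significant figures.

Q = 0.03205 L/s = 0.03205/1000 = 3.205e-05 m³/s.
Cross-sectional area A = πD²/4 = π(0.01628)²/4 = 0.0002082 m²; mean velocity V = Q/A = 3.205e-05/0.0002082 = 0.154 m/s.
Reynolds number Re = ρVD/μ = 1198 · 0.154 · 0.01628 / 0.00211 = 1423.
Re < 2300 → laminar flow, so f = 64/Re = 64/1423 = 0.04497 (the turbulent correlation is not needed).
Darcy-Weisbach: ΔP = f(L/D)(ρV²/2) = 0.04497·(453.4/0.01628)·(1198·0.154²/2) = 0.04497·2.785e+04·14.2 = 1.778e+04 Pa.
ΔP = 1.778e+04 Pa = 0.1778 bar.

ΔP ≈ 0.1778 bar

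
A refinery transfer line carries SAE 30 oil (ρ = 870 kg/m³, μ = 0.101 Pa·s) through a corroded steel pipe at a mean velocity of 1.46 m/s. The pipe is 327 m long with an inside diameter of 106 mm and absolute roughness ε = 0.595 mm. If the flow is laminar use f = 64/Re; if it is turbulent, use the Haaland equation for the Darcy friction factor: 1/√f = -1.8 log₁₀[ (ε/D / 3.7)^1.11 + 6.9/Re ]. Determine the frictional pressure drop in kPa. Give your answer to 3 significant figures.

Reynolds number Re = ρVD/μ = 870 · 1.46 · 0.106 / 0.101 = 1333.
Re < 2300 → laminar flow, so f = 64/Re = 64/1333 = 0.04801 (the turbulent correlation is not needed).
Darcy-Weisbach: ΔP = f(L/D)(ρV²/2) = 0.04801·(327/0.106)·(870·1.46²/2) = 0.04801·3085·927.2 = 1.373e+05 Pa.
ΔP = 1.373e+05 Pa = 137 kPa.

ΔP ≈ 137 kPa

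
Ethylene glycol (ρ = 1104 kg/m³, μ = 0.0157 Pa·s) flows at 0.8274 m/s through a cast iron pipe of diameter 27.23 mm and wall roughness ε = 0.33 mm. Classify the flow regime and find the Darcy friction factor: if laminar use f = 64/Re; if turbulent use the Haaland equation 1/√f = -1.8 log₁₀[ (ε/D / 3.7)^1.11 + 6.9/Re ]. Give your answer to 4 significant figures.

Re = ρVD/μ = 1104·0.8274·0.02723/0.0157 = 1584.
Re < 2300 → laminar, so f = 64/Re = 0.0404 (roughness is irrelevant in laminar flow).

f ≈ 0.04040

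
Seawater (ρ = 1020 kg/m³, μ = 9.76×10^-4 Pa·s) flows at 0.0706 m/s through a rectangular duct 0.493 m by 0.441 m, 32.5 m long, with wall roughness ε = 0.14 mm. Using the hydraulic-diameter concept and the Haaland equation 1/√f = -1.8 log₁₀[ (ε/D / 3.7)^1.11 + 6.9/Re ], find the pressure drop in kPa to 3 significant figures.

Hydraulic diameter D_h = 4A/P = 4·(0.493·0.441)/(2·(0.493+0.441)) = 0.8697/1.868 = 0.4656 m.
Re = ρVD_h/μ = 1020·0.0706·0.4656/0.000976 = 3.435e+04.
ε/D_h = 0.00014/0.4656 = 0.000301; Haaland gives 1/√f = -1.8 log₁₀[2.88e-05+0.000201] = 6.55, so f = 0.02331.
ΔP = f(L/D_h)(ρV²/2) = 0.02331·32.5/0.4656·2.542 = 4.136 Pa.
ΔP = 0.00414 kPa.

ΔP ≈ 0.00414 kPa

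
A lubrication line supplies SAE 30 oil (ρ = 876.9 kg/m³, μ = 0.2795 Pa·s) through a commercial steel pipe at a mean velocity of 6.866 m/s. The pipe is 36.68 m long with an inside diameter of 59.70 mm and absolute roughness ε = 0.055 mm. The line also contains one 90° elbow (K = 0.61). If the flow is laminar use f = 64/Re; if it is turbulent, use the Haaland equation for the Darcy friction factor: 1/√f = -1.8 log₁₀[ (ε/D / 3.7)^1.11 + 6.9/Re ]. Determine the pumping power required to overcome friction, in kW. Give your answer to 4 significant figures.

P ≈ 12.39 kW

Reynolds number Re = ρVD/μ = 876.9 · 6.866 · 0.0597 / 0.28 = 1286.
Re < 2300 → laminar flow, so f = 64/Re = 64/1286 = 0.04977 (the turbulent correlation is not needed).
Total minor-loss coefficient ΣK = 1·0.61 = 0.61.
ΔP = [f·L/D + ΣK]·(ρV²/2) = [0.04977·36.68/0.0597 + 0.61]·(876.9·6.866²/2) = [30.58 + 0.61]·2.067e+04 = 6.446e+05 Pa.
Q = V·A = 6.866·0.002799 = 0.01922 m³/s.
Pumping power P = QΔP = 0.01922·6.446e+05 = 12389 W = 12.39 kW.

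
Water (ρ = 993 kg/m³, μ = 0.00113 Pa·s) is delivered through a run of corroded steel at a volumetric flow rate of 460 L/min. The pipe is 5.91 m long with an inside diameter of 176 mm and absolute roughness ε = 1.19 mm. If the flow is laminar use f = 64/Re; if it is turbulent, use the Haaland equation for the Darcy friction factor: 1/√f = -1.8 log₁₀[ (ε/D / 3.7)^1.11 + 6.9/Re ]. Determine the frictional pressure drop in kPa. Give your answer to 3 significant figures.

Q = 460 L/min = 460/60000 = 0.007667 m³/s.
Cross-sectional area A = πD²/4 = π(0.176)²/4 = 0.02433 m²; mean velocity V = Q/A = 0.007667/0.02433 = 0.3151 m/s.
Reynolds number Re = ρVD/μ = 993 · 0.3151 · 0.176 / 0.00113 = 4.874e+04.
Re > 4000 → turbulent. Relative roughness ε/D = 0.00119/0.176 = 0.00676. Haaland: 1/√f = -1.8 log₁₀[(0.00676/3.7)^1.11 + 6.9/4.874e+04] = -1.8 log₁₀[0.000913 + 0.000142] = 5.358, so f = 0.03483.
Darcy-Weisbach: ΔP = f(L/D)(ρV²/2) = 0.03483·(5.91/0.176)·(993·0.3151²/2) = 0.03483·33.58·49.31 = 57.67 Pa.
ΔP = 57.67 Pa = 0.0577 kPa.

ΔP ≈ 0.0577 kPa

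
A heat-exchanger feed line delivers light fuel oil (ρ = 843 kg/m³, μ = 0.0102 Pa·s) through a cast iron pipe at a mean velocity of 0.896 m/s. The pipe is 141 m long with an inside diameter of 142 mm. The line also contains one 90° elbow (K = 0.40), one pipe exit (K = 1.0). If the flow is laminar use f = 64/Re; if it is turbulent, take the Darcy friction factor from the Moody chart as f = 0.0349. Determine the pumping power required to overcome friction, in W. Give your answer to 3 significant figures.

P ≈ 173 W

Reynolds number Re = ρVD/μ = 843 · 0.896 · 0.142 / 0.0102 = 1.052e+04.
Re > 4000 → turbulent; use the Moody-chart value f = 0.0349.
Total minor-loss coefficient ΣK = 1·0.4 + 1·1 = 1.4.
ΔP = [f·L/D + ΣK]·(ρV²/2) = [0.0349·141/0.142 + 1.4]·(843·0.896²/2) = [34.65 + 1.4]·338.4 = 1.22e+04 Pa.
Q = V·A = 0.896·0.01584 = 0.01419 m³/s.
Pumping power P = QΔP = 0.01419·1.22e+04 = 173.1 W = 173 W.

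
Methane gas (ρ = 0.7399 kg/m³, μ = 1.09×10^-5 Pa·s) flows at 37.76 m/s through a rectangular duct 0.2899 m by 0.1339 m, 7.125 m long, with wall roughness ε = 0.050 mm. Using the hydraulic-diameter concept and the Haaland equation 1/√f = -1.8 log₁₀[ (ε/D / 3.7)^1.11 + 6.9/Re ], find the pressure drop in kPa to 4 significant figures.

ΔP ≈ 0.3283 kPa

Hydraulic diameter D_h = 4A/P = 4·(0.2899·0.1339)/(2·(0.2899+0.1339)) = 0.1553/0.8476 = 0.1832 m.
Re = ρVD_h/μ = 0.7399·37.76·0.1832/1.09e-05 = 4.695e+05.
ε/D_h = 5e-05/0.1832 = 0.000273; Haaland gives 1/√f = -1.8 log₁₀[2.59e-05+1.47e-05] = 7.905, so f = 0.016.
ΔP = f(L/D_h)(ρV²/2) = 0.016·7.125/0.1832·527.5 = 328.3 Pa.
ΔP = 0.3283 kPa.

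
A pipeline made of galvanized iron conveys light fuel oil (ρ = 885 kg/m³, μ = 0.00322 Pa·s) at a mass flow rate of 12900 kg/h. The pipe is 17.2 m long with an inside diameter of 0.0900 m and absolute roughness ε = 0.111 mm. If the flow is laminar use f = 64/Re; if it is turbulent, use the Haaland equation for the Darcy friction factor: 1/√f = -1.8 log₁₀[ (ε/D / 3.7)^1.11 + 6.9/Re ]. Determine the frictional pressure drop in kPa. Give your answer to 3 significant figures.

ṁ = 12900 kg/h = 12900/3600 = 3.583 kg/s.
A = πD²/4 = π(0.09)²/4 = 0.006362 m²; mean velocity V = ṁ/(ρA) = 3.583/(885 · 0.006362) = 0.6365 m/s.
Reynolds number Re = ρVD/μ = 885 · 0.6365 · 0.09 / 0.00322 = 1.574e+04.
Re > 4000 → turbulent. Relative roughness ε/D = 0.000111/0.09 = 0.00123. Haaland: 1/√f = -1.8 log₁₀[(0.00123/3.7)^1.11 + 6.9/1.574e+04] = -1.8 log₁₀[0.000138 + 0.000438] = 5.831, so f = 0.02941.
Darcy-Weisbach: ΔP = f(L/D)(ρV²/2) = 0.02941·(17.2/0.09)·(885·0.6365²/2) = 0.02941·191.1·179.2 = 1008 Pa.
ΔP = 1008 Pa = 1.01 kPa.

ΔP ≈ 1.01 kPa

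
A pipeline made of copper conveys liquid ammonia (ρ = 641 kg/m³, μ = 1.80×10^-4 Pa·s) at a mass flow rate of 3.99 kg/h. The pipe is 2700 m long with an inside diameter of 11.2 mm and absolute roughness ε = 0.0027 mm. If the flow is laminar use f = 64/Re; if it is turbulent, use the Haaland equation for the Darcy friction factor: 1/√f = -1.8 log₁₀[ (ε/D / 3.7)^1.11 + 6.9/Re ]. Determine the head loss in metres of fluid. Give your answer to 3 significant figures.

h_f ≈ 0.346 m

ṁ = 3.99 kg/h = 3.99/3600 = 0.001108 kg/s.
A = πD²/4 = π(0.0112)²/4 = 9.852e-05 m²; mean velocity V = ṁ/(ρA) = 0.001108/(641 · 9.852e-05) = 0.01755 m/s.
Reynolds number Re = ρVD/μ = 641 · 0.01755 · 0.0112 / 0.00018 = 700.
Re < 2300 → laminar flow, so f = 64/Re = 64/700 = 0.09143 (the turbulent correlation is not needed).
Darcy-Weisbach: ΔP = f(L/D)(ρV²/2) = 0.09143·(2700/0.0112)·(641·0.01755²/2) = 0.09143·2.411e+05·0.09872 = 2176 Pa.
Head loss h_f = ΔP/(ρg) = 2176/(641·9.81) = 0.346 m.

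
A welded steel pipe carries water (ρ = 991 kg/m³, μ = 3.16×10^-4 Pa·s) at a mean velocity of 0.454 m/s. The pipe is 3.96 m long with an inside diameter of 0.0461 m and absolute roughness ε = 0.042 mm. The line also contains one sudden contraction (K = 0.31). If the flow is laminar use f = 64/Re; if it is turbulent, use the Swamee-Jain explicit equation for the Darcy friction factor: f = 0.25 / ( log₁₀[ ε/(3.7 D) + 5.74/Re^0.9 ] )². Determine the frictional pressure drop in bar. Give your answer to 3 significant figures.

Reynolds number Re = ρVD/μ = 991 · 0.454 · 0.0461 / 0.000316 = 6.564e+04.
Re > 4000 → turbulent. Relative roughness ε/D = 4.2e-05/0.0461 = 0.000911. Swamee-Jain: f = 0.25/(log₁₀[0.000911/3.7 + 5.74/6.564e+04^0.9])² = 0.25/(log₁₀[0.000246 + 0.000265])² = 0.25/(-3.291)² = 0.02308.
Total minor-loss coefficient ΣK = 1·0.31 = 0.31.
ΔP = [f·L/D + ΣK]·(ρV²/2) = [0.02308·3.96/0.0461 + 0.31]·(991·0.454²/2) = [1.982 + 0.31]·102.1 = 234.1 Pa.
ΔP = 234.1 Pa = 0.00234 bar.

ΔP ≈ 0.00234 bar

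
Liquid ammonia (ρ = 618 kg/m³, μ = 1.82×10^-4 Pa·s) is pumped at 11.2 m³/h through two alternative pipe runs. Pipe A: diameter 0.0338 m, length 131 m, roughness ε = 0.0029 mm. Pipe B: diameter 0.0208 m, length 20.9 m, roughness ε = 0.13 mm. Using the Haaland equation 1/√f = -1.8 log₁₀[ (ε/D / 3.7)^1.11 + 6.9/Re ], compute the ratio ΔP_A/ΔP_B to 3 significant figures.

ΔP_A/ΔP_B ≈ 0.246

Pipe A: V = Q/A = 0.003111/0.0008973 = 3.467 m/s; Re = 3.979e+05; ε/D = 8.58e-05; Haaland → f = 0.01452; ΔP_A = f(L/D)(ρV²/2) = 2.09e+05 Pa.
Pipe B: V = Q/A = 0.003111/0.0003398 = 9.156 m/s; Re = 6.467e+05; ε/D = 0.00625; Haaland → f = 0.03271; ΔP_B = f(L/D)(ρV²/2) = 8.514e+05 Pa.
ΔP_A/ΔP_B = 2.09e+05/8.514e+05 = 0.246.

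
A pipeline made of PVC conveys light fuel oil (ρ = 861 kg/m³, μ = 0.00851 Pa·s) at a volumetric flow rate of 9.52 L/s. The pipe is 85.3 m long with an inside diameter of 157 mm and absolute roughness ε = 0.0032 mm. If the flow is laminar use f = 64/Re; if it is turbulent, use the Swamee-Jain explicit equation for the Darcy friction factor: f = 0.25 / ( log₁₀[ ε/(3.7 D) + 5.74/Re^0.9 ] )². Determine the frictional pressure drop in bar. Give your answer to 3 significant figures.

ΔP ≈ 0.0188 bar

Q = 9.52 L/s = 9.52/1000 = 0.00952 m³/s.
Cross-sectional area A = πD²/4 = π(0.157)²/4 = 0.01936 m²; mean velocity V = Q/A = 0.00952/0.01936 = 0.4918 m/s.
Reynolds number Re = ρVD/μ = 861 · 0.4918 · 0.157 / 0.00851 = 7811.
Re > 4000 → turbulent. Relative roughness ε/D = 3.2e-06/0.157 = 2.04e-05. Swamee-Jain: f = 0.25/(log₁₀[2.04e-05/3.7 + 5.74/7811^0.9])² = 0.25/(log₁₀[5.51e-06 + 0.0018])² = 0.25/(-2.743)² = 0.03322.
Darcy-Weisbach: ΔP = f(L/D)(ρV²/2) = 0.03322·(85.3/0.157)·(861·0.4918²/2) = 0.03322·543.3·104.1 = 1879 Pa.
ΔP = 1879 Pa = 0.0188 bar.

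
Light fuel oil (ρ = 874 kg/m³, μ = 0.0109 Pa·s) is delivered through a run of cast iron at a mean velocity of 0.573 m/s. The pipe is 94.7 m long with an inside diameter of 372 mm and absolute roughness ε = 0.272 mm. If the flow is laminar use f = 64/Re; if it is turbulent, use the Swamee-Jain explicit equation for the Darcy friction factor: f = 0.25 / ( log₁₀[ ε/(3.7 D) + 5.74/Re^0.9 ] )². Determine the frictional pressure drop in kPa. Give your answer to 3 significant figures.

ΔP ≈ 1.04 kPa

Reynolds number Re = ρVD/μ = 874 · 0.573 · 0.372 / 0.0109 = 1.709e+04.
Re > 4000 → turbulent. Relative roughness ε/D = 0.000272/0.372 = 0.000731. Swamee-Jain: f = 0.25/(log₁₀[0.000731/3.7 + 5.74/1.709e+04^0.9])² = 0.25/(log₁₀[0.000198 + 0.00089])² = 0.25/(-2.964)² = 0.02847.
Darcy-Weisbach: ΔP = f(L/D)(ρV²/2) = 0.02847·(94.7/0.372)·(874·0.573²/2) = 0.02847·254.6·143.5 = 1040 Pa.
ΔP = 1040 Pa = 1.04 kPa.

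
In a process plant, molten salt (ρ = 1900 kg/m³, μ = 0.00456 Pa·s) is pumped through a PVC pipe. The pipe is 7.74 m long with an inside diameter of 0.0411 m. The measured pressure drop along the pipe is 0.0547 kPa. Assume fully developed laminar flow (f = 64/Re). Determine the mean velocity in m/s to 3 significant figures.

V ≈ 0.0818 m/s

For laminar flow, f = 64/Re with Re = ρVD/μ, so Darcy-Weisbach reduces to ΔP = 32μLV/D². Solving for V: V = ΔP·D²/(32μL) = 54.7·(0.0411)²/(32·0.00456·7.74) = 0.08181 m/s.
Check: Re = ρVD/μ = 1900·0.08181·0.0411/0.00456 = 1401 < 2300, so the laminar assumption holds.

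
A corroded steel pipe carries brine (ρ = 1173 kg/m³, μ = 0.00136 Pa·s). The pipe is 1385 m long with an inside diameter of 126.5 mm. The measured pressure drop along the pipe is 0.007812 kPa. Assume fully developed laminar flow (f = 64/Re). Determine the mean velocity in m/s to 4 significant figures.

For laminar flow, f = 64/Re with Re = ρVD/μ, so Darcy-Weisbach reduces to ΔP = 32μLV/D². Solving for V: V = ΔP·D²/(32μL) = 7.812·(0.1265)²/(32·0.00136·1385) = 0.002074 m/s.
Check: Re = ρVD/μ = 1173·0.002074·0.1265/0.00136 = 226.3 < 2300, so the laminar assumption holds.

V ≈ 0.002074 m/s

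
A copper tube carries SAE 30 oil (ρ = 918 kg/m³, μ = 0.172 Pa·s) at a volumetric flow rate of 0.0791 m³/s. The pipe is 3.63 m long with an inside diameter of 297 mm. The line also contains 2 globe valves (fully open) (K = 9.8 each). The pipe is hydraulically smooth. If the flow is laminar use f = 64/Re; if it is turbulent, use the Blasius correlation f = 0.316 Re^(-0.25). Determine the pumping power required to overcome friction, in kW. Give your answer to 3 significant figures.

P ≈ 0.948 kW

Cross-sectional area A = πD²/4 = π(0.297)²/4 = 0.06928 m²; mean velocity V = Q/A = 0.0791/0.06928 = 1.142 m/s.
Reynolds number Re = ρVD/μ = 918 · 1.142 · 0.297 / 0.172 = 1810.
Re < 2300 → laminar flow, so f = 64/Re = 64/1810 = 0.03536 (the turbulent correlation is not needed).
Total minor-loss coefficient ΣK = 2·9.8 = 19.6.
ΔP = [f·L/D + ΣK]·(ρV²/2) = [0.03536·3.63/0.297 + 19.6]·(918·1.142²/2) = [0.4322 + 19.6]·598.4 = 1.199e+04 Pa.
Pumping power P = QΔP = 0.0791·1.199e+04 = 948.1 W = 0.948 kW.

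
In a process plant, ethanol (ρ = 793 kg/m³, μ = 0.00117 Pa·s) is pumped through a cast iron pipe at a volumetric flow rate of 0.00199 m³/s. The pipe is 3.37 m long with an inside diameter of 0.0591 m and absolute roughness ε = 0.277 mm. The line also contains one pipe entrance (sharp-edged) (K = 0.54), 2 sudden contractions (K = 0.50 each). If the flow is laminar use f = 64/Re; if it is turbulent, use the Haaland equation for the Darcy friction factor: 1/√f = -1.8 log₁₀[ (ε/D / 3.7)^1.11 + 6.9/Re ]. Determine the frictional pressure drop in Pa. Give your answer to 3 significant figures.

Cross-sectional area A = πD²/4 = π(0.0591)²/4 = 0.002743 m²; mean velocity V = Q/A = 0.00199/0.002743 = 0.7254 m/s.
Reynolds number Re = ρVD/μ = 793 · 0.7254 · 0.0591 / 0.00117 = 2.906e+04.
Re > 4000 → turbulent. Relative roughness ε/D = 0.000277/0.0591 = 0.00469. Haaland: 1/√f = -1.8 log₁₀[(0.00469/3.7)^1.11 + 6.9/2.906e+04] = -1.8 log₁₀[0.000608 + 0.000237] = 5.531, so f = 0.03269.
Total minor-loss coefficient ΣK = 1·0.54 + 2·0.5 = 1.54.
ΔP = [f·L/D + ΣK]·(ρV²/2) = [0.03269·3.37/0.0591 + 1.54]·(793·0.7254²/2) = [1.864 + 1.54]·208.7 = 710.2 Pa.

ΔP ≈ 710 Pa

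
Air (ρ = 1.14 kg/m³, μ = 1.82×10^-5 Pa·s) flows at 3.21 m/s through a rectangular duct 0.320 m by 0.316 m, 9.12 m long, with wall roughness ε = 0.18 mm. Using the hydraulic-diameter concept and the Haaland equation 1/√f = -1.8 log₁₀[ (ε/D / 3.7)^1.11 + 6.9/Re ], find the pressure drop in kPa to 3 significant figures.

Hydraulic diameter D_h = 4A/P = 4·(0.32·0.316)/(2·(0.32+0.316)) = 0.4045/1.272 = 0.318 m.
Re = ρVD_h/μ = 1.14·3.21·0.318/1.82e-05 = 6.394e+04.
ε/D_h = 0.00018/0.318 = 0.000566; Haaland gives 1/√f = -1.8 log₁₀[5.82e-05+0.000108] = 6.803, so f = 0.02161.
ΔP = f(L/D_h)(ρV²/2) = 0.02161·9.12/0.318·5.873 = 3.64 Pa.
ΔP = 0.00364 kPa.

ΔP ≈ 0.00364 kPa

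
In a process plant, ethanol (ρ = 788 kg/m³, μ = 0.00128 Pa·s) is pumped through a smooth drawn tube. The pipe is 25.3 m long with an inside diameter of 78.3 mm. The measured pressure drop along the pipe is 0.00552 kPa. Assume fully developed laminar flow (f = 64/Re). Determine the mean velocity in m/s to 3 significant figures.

For laminar flow, f = 64/Re with Re = ρVD/μ, so Darcy-Weisbach reduces to ΔP = 32μLV/D². Solving for V: V = ΔP·D²/(32μL) = 5.52·(0.0783)²/(32·0.00128·25.3) = 0.03266 m/s.
Check: Re = ρVD/μ = 788·0.03266·0.0783/0.00128 = 1574 < 2300, so the laminar assumption holds.

V ≈ 0.0327 m/s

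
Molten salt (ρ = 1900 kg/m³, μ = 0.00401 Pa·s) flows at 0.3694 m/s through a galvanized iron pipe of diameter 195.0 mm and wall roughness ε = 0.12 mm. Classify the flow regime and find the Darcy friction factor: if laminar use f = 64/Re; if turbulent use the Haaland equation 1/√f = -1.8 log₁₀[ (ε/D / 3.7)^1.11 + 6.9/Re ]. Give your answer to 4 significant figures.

Re = ρVD/μ = 1900·0.3694·0.195/0.00401 = 3.413e+04.
Re > 4000 → turbulent. ε/D = 0.00012/0.195 = 0.000615; Haaland: 1/√f = -1.8 log₁₀[6.39e-05 + 0.000202] = 6.435, so f = 0.02415.

f ≈ 0.02415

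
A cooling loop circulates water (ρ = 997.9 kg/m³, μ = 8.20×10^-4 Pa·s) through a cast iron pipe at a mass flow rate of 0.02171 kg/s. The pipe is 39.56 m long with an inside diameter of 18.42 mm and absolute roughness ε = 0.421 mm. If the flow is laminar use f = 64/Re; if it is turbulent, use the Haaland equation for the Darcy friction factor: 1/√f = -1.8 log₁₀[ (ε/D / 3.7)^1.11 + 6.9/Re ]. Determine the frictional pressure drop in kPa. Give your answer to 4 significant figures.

ΔP ≈ 0.2498 kPa

A = πD²/4 = π(0.01842)²/4 = 0.0002665 m²; mean velocity V = ṁ/(ρA) = 0.02171/(997.9 · 0.0002665) = 0.08164 m/s.
Reynolds number Re = ρVD/μ = 997.9 · 0.08164 · 0.01842 / 0.00082 = 1830.
Re < 2300 → laminar flow, so f = 64/Re = 64/1830 = 0.03497 (the turbulent correlation is not needed).
Darcy-Weisbach: ΔP = f(L/D)(ρV²/2) = 0.03497·(39.56/0.01842)·(997.9·0.08164²/2) = 0.03497·2148·3.326 = 249.8 Pa.
ΔP = 249.8 Pa = 0.2498 kPa.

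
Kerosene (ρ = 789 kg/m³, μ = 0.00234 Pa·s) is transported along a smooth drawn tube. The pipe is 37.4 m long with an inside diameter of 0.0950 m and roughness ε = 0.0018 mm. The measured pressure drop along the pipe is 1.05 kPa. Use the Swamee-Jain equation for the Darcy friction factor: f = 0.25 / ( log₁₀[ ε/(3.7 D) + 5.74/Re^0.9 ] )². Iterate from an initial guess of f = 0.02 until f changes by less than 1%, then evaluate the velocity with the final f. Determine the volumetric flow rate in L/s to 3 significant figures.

Q ≈ 3.52 L/s

Rearranging Darcy-Weisbach: V = √(2·ΔP·D/(f·L·ρ)). With ε/D = 1.8e-06/0.095 = 1.89e-05, iterate starting from f = 0.02:
  f = 0.02 → V = √(2·1050·0.095/(0.02·37.4·789)) = 0.5814 m/s; Re = ρVD/μ = 1.862e+04; f → 0.02633
  f = 0.02633 → V = 0.5067 m/s; Re = 1.623e+04; f → 0.02727
  f = 0.02727 → V = 0.498 m/s; Re = 1.595e+04; f → 0.02739
Converged (Δf/f < 1%). With the final f = 0.02739: V = √(2·1050·0.095/(0.02739·37.4·789)) = 0.4968 m/s.
Q = V·A = 0.4968·(π/4·0.095²) = 0.003522 m³/s = 3.52 L/s.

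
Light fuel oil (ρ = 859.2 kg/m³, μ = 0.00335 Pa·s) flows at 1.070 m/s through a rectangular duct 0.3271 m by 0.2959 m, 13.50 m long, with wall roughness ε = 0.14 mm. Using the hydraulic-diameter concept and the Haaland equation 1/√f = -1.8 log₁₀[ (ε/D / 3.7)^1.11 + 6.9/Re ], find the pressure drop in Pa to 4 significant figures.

Hydraulic diameter D_h = 4A/P = 4·(0.3271·0.2959)/(2·(0.3271+0.2959)) = 0.3872/1.246 = 0.3107 m.
Re = ρVD_h/μ = 859.2·1.07·0.3107/0.00335 = 8.527e+04.
ε/D_h = 0.00014/0.3107 = 0.000451; Haaland gives 1/√f = -1.8 log₁₀[4.52e-05+8.09e-05] = 7.019, so f = 0.0203.
ΔP = f(L/D_h)(ρV²/2) = 0.0203·13.5/0.3107·491.8 = 433.8 Pa.

ΔP ≈ 433.8 Pa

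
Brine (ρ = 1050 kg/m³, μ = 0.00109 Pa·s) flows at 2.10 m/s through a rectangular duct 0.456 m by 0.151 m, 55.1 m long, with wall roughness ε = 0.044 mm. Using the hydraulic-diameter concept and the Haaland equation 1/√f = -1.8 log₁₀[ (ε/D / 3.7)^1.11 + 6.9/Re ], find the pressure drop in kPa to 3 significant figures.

ΔP ≈ 8.63 kPa

Hydraulic diameter D_h = 4A/P = 4·(0.456·0.151)/(2·(0.456+0.151)) = 0.2754/1.214 = 0.2269 m.
Re = ρVD_h/μ = 1050·2.1·0.2269/0.00109 = 4.589e+05.
ε/D_h = 4.4e-05/0.2269 = 0.000194; Haaland gives 1/√f = -1.8 log₁₀[1.77e-05+1.5e-05] = 8.072, so f = 0.01535.
ΔP = f(L/D_h)(ρV²/2) = 0.01535·55.1/0.2269·2315 = 8629 Pa.
ΔP = 8.63 kPa.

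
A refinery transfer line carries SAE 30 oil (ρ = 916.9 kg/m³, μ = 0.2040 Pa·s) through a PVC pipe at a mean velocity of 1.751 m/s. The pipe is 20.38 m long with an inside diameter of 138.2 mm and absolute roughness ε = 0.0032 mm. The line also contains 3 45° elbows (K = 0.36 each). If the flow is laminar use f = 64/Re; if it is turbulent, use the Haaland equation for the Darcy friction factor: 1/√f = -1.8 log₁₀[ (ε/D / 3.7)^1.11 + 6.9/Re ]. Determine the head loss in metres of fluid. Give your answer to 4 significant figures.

Reynolds number Re = ρVD/μ = 916.9 · 1.751 · 0.1382 / 0.204 = 1088.
Re < 2300 → laminar flow, so f = 64/Re = 64/1088 = 0.05884 (the turbulent correlation is not needed).
Total minor-loss coefficient ΣK = 3·0.36 = 1.08.
ΔP = [f·L/D + ΣK]·(ρV²/2) = [0.05884·20.38/0.1382 + 1.08]·(916.9·1.751²/2) = [8.677 + 1.08]·1406 = 1.372e+04 Pa.
Head loss h_f = ΔP/(ρg) = 1.372e+04/(916.9·9.81) = 1.525 m.

h_f ≈ 1.525 m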